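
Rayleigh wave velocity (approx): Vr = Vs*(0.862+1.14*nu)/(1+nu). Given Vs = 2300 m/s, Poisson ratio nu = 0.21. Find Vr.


Numerator factor = 0.862 + 1.14*0.21 = 1.1014
Denominator = 1 + 0.21 = 1.21
Vr = 2300 * 1.1014 / 1.21 = 2093.57 m/s

2093.57


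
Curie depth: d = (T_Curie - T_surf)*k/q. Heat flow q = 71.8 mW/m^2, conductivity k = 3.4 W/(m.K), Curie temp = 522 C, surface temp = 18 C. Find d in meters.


T_Curie - T_surf = 522 - 18 = 504 C
Convert q to W/m^2: 71.8 mW/m^2 = 0.0718 W/m^2
d = 504 * 3.4 / 0.0718 = 23866.3 m

23866.3


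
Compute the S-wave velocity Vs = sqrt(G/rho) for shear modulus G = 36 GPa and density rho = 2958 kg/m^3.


Convert G to Pa: G = 36e9 Pa
Compute G/rho = 36e9 / 2958 = 12170385.3955
Vs = sqrt(12170385.3955) = 3488.61 m/s

3488.61


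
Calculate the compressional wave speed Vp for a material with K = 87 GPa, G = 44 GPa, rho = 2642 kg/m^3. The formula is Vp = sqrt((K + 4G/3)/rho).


First compute the effective modulus:
K + 4G/3 = 87e9 + 4*44e9/3 = 145666666666.67 Pa
Then divide by density:
145666666666.67 / 2642 = 55134998.7383 Pa/(kg/m^3)
Take the square root:
Vp = sqrt(55134998.7383) = 7425.29 m/s

7425.29


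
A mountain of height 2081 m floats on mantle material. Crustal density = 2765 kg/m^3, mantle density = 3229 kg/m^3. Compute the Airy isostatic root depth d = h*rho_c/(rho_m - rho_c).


rho_m - rho_c = 3229 - 2765 = 464
d = 2081 * 2765 / 464
= 5753965 / 464
= 12400.79 m

12400.79


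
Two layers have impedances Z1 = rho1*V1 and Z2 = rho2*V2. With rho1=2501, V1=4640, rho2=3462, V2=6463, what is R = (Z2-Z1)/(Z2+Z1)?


Z1 = 2501 * 4640 = 11604640
Z2 = 3462 * 6463 = 22374906
R = (22374906 - 11604640) / (22374906 + 11604640) = 10770266 / 33979546 = 0.317

0.317


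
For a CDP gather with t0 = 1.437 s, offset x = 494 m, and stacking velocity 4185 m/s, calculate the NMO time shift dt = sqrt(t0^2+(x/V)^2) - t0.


x/Vnmo = 494/4185 = 0.118041
(x/Vnmo)^2 = 0.013934
t0^2 = 2.064969
sqrt(2.064969 + 0.013934) = 1.44184
dt = 1.44184 - 1.437 = 0.00484

0.00484


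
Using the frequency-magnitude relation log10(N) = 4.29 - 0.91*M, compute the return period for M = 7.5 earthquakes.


log10(N) = 4.29 - 0.91*7.5 = -2.535
N = 10^-2.535 = 0.002917
T = 1/N = 1/0.002917 = 342.7678 years

342.7678


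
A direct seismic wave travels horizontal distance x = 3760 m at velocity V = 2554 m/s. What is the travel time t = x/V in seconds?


t = x / V
= 3760 / 2554
= 1.4722 s

1.4722


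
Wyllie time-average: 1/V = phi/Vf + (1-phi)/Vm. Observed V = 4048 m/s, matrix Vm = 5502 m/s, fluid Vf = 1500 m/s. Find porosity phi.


1/V - 1/Vm = 1/4048 - 1/5502 = 6.528e-05
1/Vf - 1/Vm = 1/1500 - 1/5502 = 0.00048491
phi = 6.528e-05 / 0.00048491 = 0.1346

0.1346


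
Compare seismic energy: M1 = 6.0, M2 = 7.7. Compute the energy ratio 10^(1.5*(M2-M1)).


M2 - M1 = 7.7 - 6.0 = 1.7
1.5 * 1.7 = 2.55
ratio = 10^2.55 = 354.81

354.81


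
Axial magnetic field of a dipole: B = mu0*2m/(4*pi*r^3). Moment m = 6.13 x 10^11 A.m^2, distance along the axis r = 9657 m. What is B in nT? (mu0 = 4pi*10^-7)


m = 6.13 x 10^11 = 613000000000 A.m^2
2m = 1226000000000 A.m^2
r^3 = 9657^3 = 900589116393
B = (4pi*10^-7) * 1226000000000 / (4*pi * 900589116393) * 1e9
= 1540637.03732 / 11317136607852.69 * 1e9
= 136.1331 nT

136.1331


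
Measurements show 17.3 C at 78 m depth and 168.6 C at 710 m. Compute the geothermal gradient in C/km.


dT = 168.6 - 17.3 = 151.3 C
dz = 710 - 78 = 632 m
gradient = dT/dz * 1000 = 151.3/632 * 1000 = 239.3987 C/km

239.3987


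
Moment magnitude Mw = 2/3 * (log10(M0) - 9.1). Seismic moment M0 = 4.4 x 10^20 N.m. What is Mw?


log10(M0) = log10(4.4 x 10^20) = 20.6435
Mw = 2/3 * (20.6435 - 9.1)
= 2/3 * 11.5435
= 7.7

7.7


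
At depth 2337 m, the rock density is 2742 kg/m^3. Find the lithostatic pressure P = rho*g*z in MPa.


P = rho * g * z / 1e6
= 2742 * 9.81 * 2337 / 1e6
= 62863009.74 / 1e6
= 62.863 MPa

62.863


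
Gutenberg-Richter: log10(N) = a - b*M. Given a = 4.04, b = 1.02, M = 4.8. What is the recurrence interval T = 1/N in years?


log10(N) = 4.04 - 1.02*4.8 = -0.856
N = 10^-0.856 = 0.139316
T = 1/N = 1/0.139316 = 7.1779 years

7.1779


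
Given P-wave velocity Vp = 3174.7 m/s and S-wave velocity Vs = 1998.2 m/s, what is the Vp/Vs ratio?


Vp/Vs = 3174.7 / 1998.2
= 1.5888

1.5888


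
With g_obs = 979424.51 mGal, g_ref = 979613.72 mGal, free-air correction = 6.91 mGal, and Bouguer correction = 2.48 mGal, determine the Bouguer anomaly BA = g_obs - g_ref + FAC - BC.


BA = g_obs - g_ref + FAC - BC
= 979424.51 - 979613.72 + 6.91 - 2.48
= -184.78 mGal

-184.78


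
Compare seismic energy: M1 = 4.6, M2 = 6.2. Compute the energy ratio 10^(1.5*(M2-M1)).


M2 - M1 = 6.2 - 4.6 = 1.6
1.5 * 1.6 = 2.4
ratio = 10^2.4 = 251.19

251.19


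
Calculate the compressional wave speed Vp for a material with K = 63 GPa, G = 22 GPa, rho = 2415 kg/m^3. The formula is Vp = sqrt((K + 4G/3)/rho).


First compute the effective modulus:
K + 4G/3 = 63e9 + 4*22e9/3 = 92333333333.33 Pa
Then divide by density:
92333333333.33 / 2415 = 38233264.3202 Pa/(kg/m^3)
Take the square root:
Vp = sqrt(38233264.3202) = 6183.31 m/s

6183.31


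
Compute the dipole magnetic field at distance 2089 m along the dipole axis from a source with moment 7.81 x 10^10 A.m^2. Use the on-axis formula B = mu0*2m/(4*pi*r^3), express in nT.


m = 7.81 x 10^10 = 78100000000 A.m^2
2m = 156200000000 A.m^2
r^3 = 2089^3 = 9116230969
B = (4pi*10^-7) * 156200000000 / (4*pi * 9116230969) * 1e9
= 196286.708996 / 114557936962.55 * 1e9
= 1713.4274 nT

1713.4274


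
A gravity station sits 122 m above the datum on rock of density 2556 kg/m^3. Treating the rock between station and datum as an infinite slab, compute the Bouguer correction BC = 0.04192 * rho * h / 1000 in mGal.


BC = 0.04192 * rho * h / 1000
= 0.04192 * 2556 * 122 / 1000
= 13.072 mGal

13.072


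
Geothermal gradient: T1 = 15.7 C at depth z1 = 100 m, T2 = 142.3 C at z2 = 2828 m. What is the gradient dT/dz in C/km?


dT = 142.3 - 15.7 = 126.6 C
dz = 2828 - 100 = 2728 m
gradient = dT/dz * 1000 = 126.6/2728 * 1000 = 46.4076 C/km

46.4076


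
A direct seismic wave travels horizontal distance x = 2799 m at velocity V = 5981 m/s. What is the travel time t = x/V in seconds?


t = x / V
= 2799 / 5981
= 0.468 s

0.468


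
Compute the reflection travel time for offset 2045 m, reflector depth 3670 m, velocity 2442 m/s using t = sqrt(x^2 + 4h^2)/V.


x^2 + 4h^2 = 2045^2 + 4*3670^2 = 4182025 + 53875600 = 58057625
sqrt(58057625) = 7619.5554
t = 7619.5554 / 2442 = 3.1202 s

3.1202


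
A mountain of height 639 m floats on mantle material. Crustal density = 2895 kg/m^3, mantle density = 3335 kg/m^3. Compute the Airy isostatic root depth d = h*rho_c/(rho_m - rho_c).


rho_m - rho_c = 3335 - 2895 = 440
d = 639 * 2895 / 440
= 1849905 / 440
= 4204.33 m

4204.33


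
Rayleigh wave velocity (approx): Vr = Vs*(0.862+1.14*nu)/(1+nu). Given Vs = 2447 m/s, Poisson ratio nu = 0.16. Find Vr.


Numerator factor = 0.862 + 1.14*0.16 = 1.0444
Denominator = 1 + 0.16 = 1.16
Vr = 2447 * 1.0444 / 1.16 = 2203.14 m/s

2203.14


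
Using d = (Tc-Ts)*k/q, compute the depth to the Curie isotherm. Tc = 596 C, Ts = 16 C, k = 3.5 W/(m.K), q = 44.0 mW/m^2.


T_Curie - T_surf = 596 - 16 = 580 C
Convert q to W/m^2: 44.0 mW/m^2 = 0.044 W/m^2
d = 580 * 3.5 / 0.044 = 46136.36 m

46136.36


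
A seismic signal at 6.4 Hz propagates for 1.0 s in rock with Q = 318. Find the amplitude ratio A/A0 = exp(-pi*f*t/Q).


pi*f*t/Q = pi*6.4*1.0/318 = 0.063227
A/A0 = exp(-0.063227) = 0.93873

0.93873


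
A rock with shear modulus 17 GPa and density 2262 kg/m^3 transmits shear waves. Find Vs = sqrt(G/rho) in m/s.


Convert G to Pa: G = 17e9 Pa
Compute G/rho = 17e9 / 2262 = 7515473.0327
Vs = sqrt(7515473.0327) = 2741.44 m/s

2741.44


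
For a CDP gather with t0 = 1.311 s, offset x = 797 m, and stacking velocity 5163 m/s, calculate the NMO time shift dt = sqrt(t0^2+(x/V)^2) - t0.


x/Vnmo = 797/5163 = 0.154368
(x/Vnmo)^2 = 0.023829
t0^2 = 1.718721
sqrt(1.718721 + 0.023829) = 1.320057
dt = 1.320057 - 1.311 = 0.009057

0.009057


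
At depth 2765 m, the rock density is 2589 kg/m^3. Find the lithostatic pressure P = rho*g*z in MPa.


P = rho * g * z / 1e6
= 2589 * 9.81 * 2765 / 1e6
= 70225718.85 / 1e6
= 70.2257 MPa

70.2257


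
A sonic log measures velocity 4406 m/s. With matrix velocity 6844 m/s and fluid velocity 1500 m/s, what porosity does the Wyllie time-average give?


1/V - 1/Vm = 1/4406 - 1/6844 = 8.085e-05
1/Vf - 1/Vm = 1/1500 - 1/6844 = 0.00052055
phi = 8.085e-05 / 0.00052055 = 0.1553

0.1553


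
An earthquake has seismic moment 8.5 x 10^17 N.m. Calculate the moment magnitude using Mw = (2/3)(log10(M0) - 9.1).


log10(M0) = log10(8.5 x 10^17) = 17.9294
Mw = 2/3 * (17.9294 - 9.1)
= 2/3 * 8.8294
= 5.89

5.89


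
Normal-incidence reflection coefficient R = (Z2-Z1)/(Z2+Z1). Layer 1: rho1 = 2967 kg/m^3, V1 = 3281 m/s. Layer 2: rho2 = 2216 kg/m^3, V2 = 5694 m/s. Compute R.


Z1 = 2967 * 3281 = 9734727
Z2 = 2216 * 5694 = 12617904
R = (12617904 - 9734727) / (12617904 + 9734727) = 2883177 / 22352631 = 0.129

0.129


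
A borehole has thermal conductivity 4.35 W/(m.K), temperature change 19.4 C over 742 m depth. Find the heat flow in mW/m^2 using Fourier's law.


q = k * dT / dz * 1000
= 4.35 * 19.4 / 742 * 1000
= 0.113733 * 1000
= 113.7332 mW/m^2

113.7332


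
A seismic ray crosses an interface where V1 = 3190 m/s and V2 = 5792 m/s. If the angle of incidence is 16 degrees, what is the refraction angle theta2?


sin(theta1) = sin(16 deg) = 0.275637
sin(theta2) = V2/V1 * sin(theta1) = 5792/3190 * 0.275637 = 0.500468
theta2 = arcsin(0.500468) = 30.0309 degrees

30.0309


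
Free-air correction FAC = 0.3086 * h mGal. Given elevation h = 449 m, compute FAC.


FAC = 0.3086 * h
= 0.3086 * 449
= 138.5614 mGal

138.5614


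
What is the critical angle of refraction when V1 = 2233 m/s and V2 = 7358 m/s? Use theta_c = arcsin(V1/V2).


V1/V2 = 2233/7358 = 0.303479
theta_c = arcsin(0.303479) = 17.6667 degrees

17.6667


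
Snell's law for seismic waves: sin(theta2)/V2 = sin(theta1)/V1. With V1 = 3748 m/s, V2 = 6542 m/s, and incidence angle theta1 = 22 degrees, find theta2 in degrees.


sin(theta1) = sin(22 deg) = 0.374607
sin(theta2) = V2/V1 * sin(theta1) = 6542/3748 * 0.374607 = 0.653862
theta2 = arcsin(0.653862) = 40.8334 degrees

40.8334


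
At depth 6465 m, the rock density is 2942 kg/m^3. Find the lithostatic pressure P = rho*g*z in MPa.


P = rho * g * z / 1e6
= 2942 * 9.81 * 6465 / 1e6
= 186586494.3 / 1e6
= 186.5865 MPa

186.5865


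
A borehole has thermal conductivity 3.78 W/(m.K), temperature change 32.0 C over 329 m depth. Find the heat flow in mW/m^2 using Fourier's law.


q = k * dT / dz * 1000
= 3.78 * 32.0 / 329 * 1000
= 0.36766 * 1000
= 367.6596 mW/m^2

367.6596


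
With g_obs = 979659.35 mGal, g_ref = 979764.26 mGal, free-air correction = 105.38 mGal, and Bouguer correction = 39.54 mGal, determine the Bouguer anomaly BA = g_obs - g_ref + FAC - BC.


BA = g_obs - g_ref + FAC - BC
= 979659.35 - 979764.26 + 105.38 - 39.54
= -39.07 mGal

-39.07


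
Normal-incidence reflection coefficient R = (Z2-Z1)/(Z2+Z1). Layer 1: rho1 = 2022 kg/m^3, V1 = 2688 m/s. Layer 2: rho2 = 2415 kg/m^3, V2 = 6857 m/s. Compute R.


Z1 = 2022 * 2688 = 5435136
Z2 = 2415 * 6857 = 16559655
R = (16559655 - 5435136) / (16559655 + 5435136) = 11124519 / 21994791 = 0.5058

0.5058


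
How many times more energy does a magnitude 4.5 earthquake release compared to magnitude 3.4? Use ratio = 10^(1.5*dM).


M2 - M1 = 4.5 - 3.4 = 1.1
1.5 * 1.1 = 1.65
ratio = 10^1.65 = 44.67

44.67


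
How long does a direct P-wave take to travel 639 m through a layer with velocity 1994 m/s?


t = x / V
= 639 / 1994
= 0.3205 s

0.3205


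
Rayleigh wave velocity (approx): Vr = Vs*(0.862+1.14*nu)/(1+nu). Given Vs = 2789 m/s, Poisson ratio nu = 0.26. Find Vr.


Numerator factor = 0.862 + 1.14*0.26 = 1.1584
Denominator = 1 + 0.26 = 1.26
Vr = 2789 * 1.1584 / 1.26 = 2564.11 m/s

2564.11


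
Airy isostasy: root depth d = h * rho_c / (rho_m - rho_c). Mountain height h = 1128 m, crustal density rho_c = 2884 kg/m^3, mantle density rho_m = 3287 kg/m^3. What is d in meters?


rho_m - rho_c = 3287 - 2884 = 403
d = 1128 * 2884 / 403
= 3253152 / 403
= 8072.34 m

8072.34


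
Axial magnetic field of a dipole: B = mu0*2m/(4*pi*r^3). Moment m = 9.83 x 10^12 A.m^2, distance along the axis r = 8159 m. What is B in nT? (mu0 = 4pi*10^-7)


m = 9.83 x 10^12 = 9830000000000 A.m^2
2m = 19660000000000 A.m^2
r^3 = 8159^3 = 543138763679
B = (4pi*10^-7) * 19660000000000 / (4*pi * 543138763679) * 1e9
= 24705484.62783 / 6825282999415.16 * 1e9
= 3619.7011 nT

3619.7011


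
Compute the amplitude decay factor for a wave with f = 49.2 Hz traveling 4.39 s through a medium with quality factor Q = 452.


pi*f*t/Q = pi*49.2*4.39/452 = 1.501209
A/A0 = exp(-1.501209) = 0.222861

0.222861


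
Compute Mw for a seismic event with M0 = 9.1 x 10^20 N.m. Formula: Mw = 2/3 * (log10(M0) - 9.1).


log10(M0) = log10(9.1 x 10^20) = 20.959
Mw = 2/3 * (20.959 - 9.1)
= 2/3 * 11.859
= 7.91

7.91


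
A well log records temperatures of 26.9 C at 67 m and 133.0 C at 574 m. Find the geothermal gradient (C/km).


dT = 133.0 - 26.9 = 106.1 C
dz = 574 - 67 = 507 m
gradient = dT/dz * 1000 = 106.1/507 * 1000 = 209.2702 C/km

209.2702


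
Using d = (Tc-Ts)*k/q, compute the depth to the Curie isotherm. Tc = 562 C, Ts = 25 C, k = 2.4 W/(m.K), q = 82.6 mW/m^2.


T_Curie - T_surf = 562 - 25 = 537 C
Convert q to W/m^2: 82.6 mW/m^2 = 0.0826 W/m^2
d = 537 * 2.4 / 0.0826 = 15602.91 m

15602.91


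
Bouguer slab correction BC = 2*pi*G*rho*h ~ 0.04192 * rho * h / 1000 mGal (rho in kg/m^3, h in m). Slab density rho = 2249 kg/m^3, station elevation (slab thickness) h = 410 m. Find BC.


BC = 0.04192 * rho * h / 1000
= 0.04192 * 2249 * 410 / 1000
= 38.654 mGal

38.654


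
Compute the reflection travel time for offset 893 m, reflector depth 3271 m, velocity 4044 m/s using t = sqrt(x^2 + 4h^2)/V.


x^2 + 4h^2 = 893^2 + 4*3271^2 = 797449 + 42797764 = 43595213
sqrt(43595213) = 6602.6671
t = 6602.6671 / 4044 = 1.6327 s

1.6327


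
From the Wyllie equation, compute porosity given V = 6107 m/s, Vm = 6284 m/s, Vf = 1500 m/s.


1/V - 1/Vm = 1/6107 - 1/6284 = 4.61e-06
1/Vf - 1/Vm = 1/1500 - 1/6284 = 0.00050753
phi = 4.61e-06 / 0.00050753 = 0.0091

0.0091


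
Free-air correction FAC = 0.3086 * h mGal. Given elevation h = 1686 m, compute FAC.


FAC = 0.3086 * h
= 0.3086 * 1686
= 520.2996 mGal

520.2996


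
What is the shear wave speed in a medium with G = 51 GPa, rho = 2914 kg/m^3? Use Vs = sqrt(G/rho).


Convert G to Pa: G = 51e9 Pa
Compute G/rho = 51e9 / 2914 = 17501715.8545
Vs = sqrt(17501715.8545) = 4183.51 m/s

4183.51


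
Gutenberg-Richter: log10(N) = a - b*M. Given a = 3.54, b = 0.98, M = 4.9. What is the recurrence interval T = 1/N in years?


log10(N) = 3.54 - 0.98*4.9 = -1.262
N = 10^-1.262 = 0.054702
T = 1/N = 1/0.054702 = 18.281 years

18.281


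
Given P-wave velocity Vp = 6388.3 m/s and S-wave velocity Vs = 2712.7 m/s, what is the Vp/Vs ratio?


Vp/Vs = 6388.3 / 2712.7
= 2.355

2.355


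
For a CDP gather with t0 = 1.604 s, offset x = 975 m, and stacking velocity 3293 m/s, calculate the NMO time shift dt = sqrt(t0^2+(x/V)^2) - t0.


x/Vnmo = 975/3293 = 0.296083
(x/Vnmo)^2 = 0.087665
t0^2 = 2.572816
sqrt(2.572816 + 0.087665) = 1.631098
dt = 1.631098 - 1.604 = 0.027098

0.027098


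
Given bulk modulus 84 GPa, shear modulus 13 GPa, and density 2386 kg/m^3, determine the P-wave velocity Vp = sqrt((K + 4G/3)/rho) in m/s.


First compute the effective modulus:
K + 4G/3 = 84e9 + 4*13e9/3 = 101333333333.33 Pa
Then divide by density:
101333333333.33 / 2386 = 42469963.677 Pa/(kg/m^3)
Take the square root:
Vp = sqrt(42469963.677) = 6516.9 m/s

6516.9


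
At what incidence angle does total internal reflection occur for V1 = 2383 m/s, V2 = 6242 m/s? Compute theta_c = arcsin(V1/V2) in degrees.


V1/V2 = 2383/6242 = 0.381769
theta_c = arcsin(0.381769) = 22.4433 degrees

22.4433


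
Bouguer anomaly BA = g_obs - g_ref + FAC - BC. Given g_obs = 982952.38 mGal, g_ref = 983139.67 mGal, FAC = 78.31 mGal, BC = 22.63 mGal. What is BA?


BA = g_obs - g_ref + FAC - BC
= 982952.38 - 983139.67 + 78.31 - 22.63
= -131.61 mGal

-131.61


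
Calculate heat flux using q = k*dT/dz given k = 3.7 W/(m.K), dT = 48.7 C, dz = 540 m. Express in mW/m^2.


q = k * dT / dz * 1000
= 3.7 * 48.7 / 540 * 1000
= 0.333685 * 1000
= 333.6852 mW/m^2

333.6852


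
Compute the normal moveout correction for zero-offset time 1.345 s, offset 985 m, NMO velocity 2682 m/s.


x/Vnmo = 985/2682 = 0.367263
(x/Vnmo)^2 = 0.134882
t0^2 = 1.809025
sqrt(1.809025 + 0.134882) = 1.394241
dt = 1.394241 - 1.345 = 0.049241

0.049241


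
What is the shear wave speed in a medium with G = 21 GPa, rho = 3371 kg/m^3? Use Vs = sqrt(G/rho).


Convert G to Pa: G = 21e9 Pa
Compute G/rho = 21e9 / 3371 = 6229605.4583
Vs = sqrt(6229605.4583) = 2495.92 m/s

2495.92


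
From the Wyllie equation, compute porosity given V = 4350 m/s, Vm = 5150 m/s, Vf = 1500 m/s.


1/V - 1/Vm = 1/4350 - 1/5150 = 3.571e-05
1/Vf - 1/Vm = 1/1500 - 1/5150 = 0.00047249
phi = 3.571e-05 / 0.00047249 = 0.0756

0.0756


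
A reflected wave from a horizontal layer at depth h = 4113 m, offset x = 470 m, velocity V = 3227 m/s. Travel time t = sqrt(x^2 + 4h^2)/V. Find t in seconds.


x^2 + 4h^2 = 470^2 + 4*4113^2 = 220900 + 67667076 = 67887976
sqrt(67887976) = 8239.416
t = 8239.416 / 3227 = 2.5533 s

2.5533


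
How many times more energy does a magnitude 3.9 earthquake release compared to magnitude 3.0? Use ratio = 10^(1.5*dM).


M2 - M1 = 3.9 - 3.0 = 0.9
1.5 * 0.9 = 1.35
ratio = 10^1.35 = 22.39

22.39


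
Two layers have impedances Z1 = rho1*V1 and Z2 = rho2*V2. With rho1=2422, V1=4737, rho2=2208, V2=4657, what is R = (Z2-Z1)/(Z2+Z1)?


Z1 = 2422 * 4737 = 11473014
Z2 = 2208 * 4657 = 10282656
R = (10282656 - 11473014) / (10282656 + 11473014) = -1190358 / 21755670 = -0.0547

-0.0547


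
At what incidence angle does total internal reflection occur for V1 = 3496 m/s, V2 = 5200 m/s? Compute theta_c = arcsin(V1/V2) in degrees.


V1/V2 = 3496/5200 = 0.672308
theta_c = arcsin(0.672308) = 42.2454 degrees

42.2454


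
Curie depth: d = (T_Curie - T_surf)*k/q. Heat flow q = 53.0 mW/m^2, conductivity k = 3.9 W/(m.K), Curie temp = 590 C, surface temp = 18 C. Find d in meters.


T_Curie - T_surf = 590 - 18 = 572 C
Convert q to W/m^2: 53.0 mW/m^2 = 0.053 W/m^2
d = 572 * 3.9 / 0.053 = 42090.57 m

42090.57


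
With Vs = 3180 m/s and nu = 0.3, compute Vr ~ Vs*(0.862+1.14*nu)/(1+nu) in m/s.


Numerator factor = 0.862 + 1.14*0.3 = 1.204
Denominator = 1 + 0.3 = 1.3
Vr = 3180 * 1.204 / 1.3 = 2945.17 m/s

2945.17


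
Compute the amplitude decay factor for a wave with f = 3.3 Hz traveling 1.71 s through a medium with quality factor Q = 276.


pi*f*t/Q = pi*3.3*1.71/276 = 0.064232
A/A0 = exp(-0.064232) = 0.937787

0.937787


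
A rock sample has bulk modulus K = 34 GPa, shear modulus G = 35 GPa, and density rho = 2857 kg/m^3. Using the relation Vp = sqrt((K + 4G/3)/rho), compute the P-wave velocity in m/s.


First compute the effective modulus:
K + 4G/3 = 34e9 + 4*35e9/3 = 80666666666.67 Pa
Then divide by density:
80666666666.67 / 2857 = 28234745.0706 Pa/(kg/m^3)
Take the square root:
Vp = sqrt(28234745.0706) = 5313.64 m/s

5313.64


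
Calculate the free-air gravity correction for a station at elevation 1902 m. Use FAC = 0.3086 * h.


FAC = 0.3086 * h
= 0.3086 * 1902
= 586.9572 mGal

586.9572


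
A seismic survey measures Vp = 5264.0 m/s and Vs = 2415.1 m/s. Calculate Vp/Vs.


Vp/Vs = 5264.0 / 2415.1
= 2.1796

2.1796


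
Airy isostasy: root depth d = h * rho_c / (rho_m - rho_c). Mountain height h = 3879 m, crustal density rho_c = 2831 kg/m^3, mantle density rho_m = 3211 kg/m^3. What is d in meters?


rho_m - rho_c = 3211 - 2831 = 380
d = 3879 * 2831 / 380
= 10981449 / 380
= 28898.55 m

28898.55


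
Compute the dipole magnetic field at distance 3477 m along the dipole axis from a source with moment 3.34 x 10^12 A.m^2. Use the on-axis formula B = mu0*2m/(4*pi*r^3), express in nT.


m = 3.34 x 10^12 = 3340000000000 A.m^2
2m = 6680000000000 A.m^2
r^3 = 3477^3 = 42035292333
B = (4pi*10^-7) * 6680000000000 / (4*pi * 42035292333) * 1e9
= 8394335.570392 / 528231062339.41 * 1e9
= 15891.4085 nT

15891.4085


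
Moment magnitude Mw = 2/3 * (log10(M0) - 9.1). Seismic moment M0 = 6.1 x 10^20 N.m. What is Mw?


log10(M0) = log10(6.1 x 10^20) = 20.7853
Mw = 2/3 * (20.7853 - 9.1)
= 2/3 * 11.6853
= 7.79

7.79


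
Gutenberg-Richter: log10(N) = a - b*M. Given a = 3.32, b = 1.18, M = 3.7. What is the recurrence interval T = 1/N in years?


log10(N) = 3.32 - 1.18*3.7 = -1.046
N = 10^-1.046 = 0.08995
T = 1/N = 1/0.08995 = 11.1173 years

11.1173


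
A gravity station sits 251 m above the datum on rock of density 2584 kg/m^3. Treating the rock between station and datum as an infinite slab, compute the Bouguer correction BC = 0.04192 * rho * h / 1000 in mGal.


BC = 0.04192 * rho * h / 1000
= 0.04192 * 2584 * 251 / 1000
= 27.1886 mGal

27.1886


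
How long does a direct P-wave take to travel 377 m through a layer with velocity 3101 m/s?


t = x / V
= 377 / 3101
= 0.1216 s

0.1216


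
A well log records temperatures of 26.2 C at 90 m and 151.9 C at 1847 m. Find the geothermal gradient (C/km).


dT = 151.9 - 26.2 = 125.7 C
dz = 1847 - 90 = 1757 m
gradient = dT/dz * 1000 = 125.7/1757 * 1000 = 71.5424 C/km

71.5424


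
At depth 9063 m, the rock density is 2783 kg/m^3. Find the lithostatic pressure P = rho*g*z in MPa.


P = rho * g * z / 1e6
= 2783 * 9.81 * 9063 / 1e6
= 247431047.49 / 1e6
= 247.431 MPa

247.431


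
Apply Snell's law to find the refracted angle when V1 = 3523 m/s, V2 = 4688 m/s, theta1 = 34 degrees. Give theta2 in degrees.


sin(theta1) = sin(34 deg) = 0.559193
sin(theta2) = V2/V1 * sin(theta1) = 4688/3523 * 0.559193 = 0.744109
theta2 = arcsin(0.744109) = 48.0826 degrees

48.0826


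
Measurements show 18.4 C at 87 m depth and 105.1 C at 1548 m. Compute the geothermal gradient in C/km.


dT = 105.1 - 18.4 = 86.7 C
dz = 1548 - 87 = 1461 m
gradient = dT/dz * 1000 = 86.7/1461 * 1000 = 59.3429 C/km

59.3429


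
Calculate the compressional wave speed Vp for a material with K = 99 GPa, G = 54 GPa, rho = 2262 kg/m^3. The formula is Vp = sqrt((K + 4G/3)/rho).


First compute the effective modulus:
K + 4G/3 = 99e9 + 4*54e9/3 = 171000000000.0 Pa
Then divide by density:
171000000000.0 / 2262 = 75596816.9761 Pa/(kg/m^3)
Take the square root:
Vp = sqrt(75596816.9761) = 8694.64 m/s

8694.64


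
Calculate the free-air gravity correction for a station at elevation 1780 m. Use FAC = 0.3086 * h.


FAC = 0.3086 * h
= 0.3086 * 1780
= 549.308 mGal

549.308


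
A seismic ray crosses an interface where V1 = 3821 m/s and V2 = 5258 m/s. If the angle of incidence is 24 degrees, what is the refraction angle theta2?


sin(theta1) = sin(24 deg) = 0.406737
sin(theta2) = V2/V1 * sin(theta1) = 5258/3821 * 0.406737 = 0.559702
theta2 = arcsin(0.559702) = 34.0352 degrees

34.0352


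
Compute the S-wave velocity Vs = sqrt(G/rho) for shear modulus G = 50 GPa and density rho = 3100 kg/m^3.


Convert G to Pa: G = 50e9 Pa
Compute G/rho = 50e9 / 3100 = 16129032.2581
Vs = sqrt(16129032.2581) = 4016.1 m/s

4016.1


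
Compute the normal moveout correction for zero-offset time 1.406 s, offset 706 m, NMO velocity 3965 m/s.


x/Vnmo = 706/3965 = 0.178058
(x/Vnmo)^2 = 0.031705
t0^2 = 1.976836
sqrt(1.976836 + 0.031705) = 1.41723
dt = 1.41723 - 1.406 = 0.01123

0.01123


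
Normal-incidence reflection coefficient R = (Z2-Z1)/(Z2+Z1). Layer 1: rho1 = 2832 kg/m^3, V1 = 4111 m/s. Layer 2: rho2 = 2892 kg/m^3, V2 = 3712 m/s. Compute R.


Z1 = 2832 * 4111 = 11642352
Z2 = 2892 * 3712 = 10735104
R = (10735104 - 11642352) / (10735104 + 11642352) = -907248 / 22377456 = -0.0405

-0.0405


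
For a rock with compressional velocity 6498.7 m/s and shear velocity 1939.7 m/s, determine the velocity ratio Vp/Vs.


Vp/Vs = 6498.7 / 1939.7
= 3.3504

3.3504


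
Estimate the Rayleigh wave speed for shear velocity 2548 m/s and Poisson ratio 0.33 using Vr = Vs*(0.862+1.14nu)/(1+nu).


Numerator factor = 0.862 + 1.14*0.33 = 1.2382
Denominator = 1 + 0.33 = 1.33
Vr = 2548 * 1.2382 / 1.33 = 2372.13 m/s

2372.13


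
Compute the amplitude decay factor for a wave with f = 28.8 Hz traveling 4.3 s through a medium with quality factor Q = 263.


pi*f*t/Q = pi*28.8*4.3/263 = 1.479296
A/A0 = exp(-1.479296) = 0.227798

0.227798


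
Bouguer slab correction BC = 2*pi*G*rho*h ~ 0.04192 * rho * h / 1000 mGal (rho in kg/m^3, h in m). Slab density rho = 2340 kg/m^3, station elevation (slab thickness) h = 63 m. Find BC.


BC = 0.04192 * rho * h / 1000
= 0.04192 * 2340 * 63 / 1000
= 6.1798 mGal

6.1798


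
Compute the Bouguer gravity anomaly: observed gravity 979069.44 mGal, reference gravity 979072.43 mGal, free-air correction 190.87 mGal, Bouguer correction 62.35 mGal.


BA = g_obs - g_ref + FAC - BC
= 979069.44 - 979072.43 + 190.87 - 62.35
= 125.53 mGal

125.53


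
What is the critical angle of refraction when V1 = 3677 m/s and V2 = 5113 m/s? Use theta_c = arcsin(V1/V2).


V1/V2 = 3677/5113 = 0.719147
theta_c = arcsin(0.719147) = 45.9841 degrees

45.9841


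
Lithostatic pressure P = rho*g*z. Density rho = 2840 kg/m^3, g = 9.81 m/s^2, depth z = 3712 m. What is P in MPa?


P = rho * g * z / 1e6
= 2840 * 9.81 * 3712 / 1e6
= 103417804.8 / 1e6
= 103.4178 MPa

103.4178


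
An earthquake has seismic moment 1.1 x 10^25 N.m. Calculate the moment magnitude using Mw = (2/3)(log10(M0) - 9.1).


log10(M0) = log10(1.1 x 10^25) = 25.0414
Mw = 2/3 * (25.0414 - 9.1)
= 2/3 * 15.9414
= 10.63

10.63


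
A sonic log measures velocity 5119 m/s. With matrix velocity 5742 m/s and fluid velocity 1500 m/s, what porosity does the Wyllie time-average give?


1/V - 1/Vm = 1/5119 - 1/5742 = 2.12e-05
1/Vf - 1/Vm = 1/1500 - 1/5742 = 0.00049251
phi = 2.12e-05 / 0.00049251 = 0.043

0.043


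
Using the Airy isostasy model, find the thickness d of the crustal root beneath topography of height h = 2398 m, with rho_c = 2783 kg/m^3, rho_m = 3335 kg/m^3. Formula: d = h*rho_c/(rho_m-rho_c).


rho_m - rho_c = 3335 - 2783 = 552
d = 2398 * 2783 / 552
= 6673634 / 552
= 12089.92 m

12089.92


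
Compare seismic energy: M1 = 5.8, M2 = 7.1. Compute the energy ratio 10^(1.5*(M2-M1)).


M2 - M1 = 7.1 - 5.8 = 1.3
1.5 * 1.3 = 1.95
ratio = 10^1.95 = 89.13

89.13


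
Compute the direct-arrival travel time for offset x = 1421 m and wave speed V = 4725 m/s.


t = x / V
= 1421 / 4725
= 0.3007 s

0.3007


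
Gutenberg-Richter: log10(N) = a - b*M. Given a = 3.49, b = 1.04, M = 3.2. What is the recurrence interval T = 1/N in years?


log10(N) = 3.49 - 1.04*3.2 = 0.162
N = 10^0.162 = 1.452112
T = 1/N = 1/1.452112 = 0.6887 years

0.6887


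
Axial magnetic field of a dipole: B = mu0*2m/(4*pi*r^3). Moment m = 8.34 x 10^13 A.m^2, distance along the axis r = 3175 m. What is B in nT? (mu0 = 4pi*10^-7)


m = 8.34 x 10^13 = 83400000000000 A.m^2
2m = 166800000000000 A.m^2
r^3 = 3175^3 = 32005984375
B = (4pi*10^-7) * 166800000000000 / (4*pi * 32005984375) * 1e9
= 209607061.847511 / 402199061533.64 * 1e9
= 521152.5384 nT

521152.5384


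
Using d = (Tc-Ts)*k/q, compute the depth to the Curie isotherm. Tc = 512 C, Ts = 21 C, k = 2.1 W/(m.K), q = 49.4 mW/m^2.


T_Curie - T_surf = 512 - 21 = 491 C
Convert q to W/m^2: 49.4 mW/m^2 = 0.0494 W/m^2
d = 491 * 2.1 / 0.0494 = 20872.47 m

20872.47


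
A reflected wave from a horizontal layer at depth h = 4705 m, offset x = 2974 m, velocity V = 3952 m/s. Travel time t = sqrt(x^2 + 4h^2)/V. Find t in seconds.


x^2 + 4h^2 = 2974^2 + 4*4705^2 = 8844676 + 88548100 = 97392776
sqrt(97392776) = 9868.7778
t = 9868.7778 / 3952 = 2.4972 s

2.4972


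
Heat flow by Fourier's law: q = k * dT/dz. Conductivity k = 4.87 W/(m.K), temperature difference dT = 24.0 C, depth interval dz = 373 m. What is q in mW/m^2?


q = k * dT / dz * 1000
= 4.87 * 24.0 / 373 * 1000
= 0.313351 * 1000
= 313.3512 mW/m^2

313.3512


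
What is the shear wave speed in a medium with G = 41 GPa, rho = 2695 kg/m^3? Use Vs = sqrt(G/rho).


Convert G to Pa: G = 41e9 Pa
Compute G/rho = 41e9 / 2695 = 15213358.0705
Vs = sqrt(15213358.0705) = 3900.43 m/s

3900.43


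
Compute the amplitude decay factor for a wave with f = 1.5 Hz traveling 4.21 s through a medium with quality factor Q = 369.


pi*f*t/Q = pi*1.5*4.21/369 = 0.053765
A/A0 = exp(-0.053765) = 0.947655

0.947655


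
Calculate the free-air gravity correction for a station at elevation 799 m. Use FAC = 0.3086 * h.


FAC = 0.3086 * h
= 0.3086 * 799
= 246.5714 mGal

246.5714


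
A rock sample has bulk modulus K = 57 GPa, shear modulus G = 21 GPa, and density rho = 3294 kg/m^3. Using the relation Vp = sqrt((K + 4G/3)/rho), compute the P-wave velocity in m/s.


First compute the effective modulus:
K + 4G/3 = 57e9 + 4*21e9/3 = 85000000000.0 Pa
Then divide by density:
85000000000.0 / 3294 = 25804493.0176 Pa/(kg/m^3)
Take the square root:
Vp = sqrt(25804493.0176) = 5079.81 m/s

5079.81


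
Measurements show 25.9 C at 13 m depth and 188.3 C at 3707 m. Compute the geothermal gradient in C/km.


dT = 188.3 - 25.9 = 162.4 C
dz = 3707 - 13 = 3694 m
gradient = dT/dz * 1000 = 162.4/3694 * 1000 = 43.9632 C/km

43.9632


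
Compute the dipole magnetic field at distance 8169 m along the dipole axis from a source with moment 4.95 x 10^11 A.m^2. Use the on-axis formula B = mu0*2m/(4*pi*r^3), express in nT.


m = 4.95 x 10^11 = 495000000000 A.m^2
2m = 990000000000 A.m^2
r^3 = 8169^3 = 545138290809
B = (4pi*10^-7) * 990000000000 / (4*pi * 545138290809) * 1e9
= 1244070.690822 / 6850409798384.2 * 1e9
= 181.6053 nT

181.6053


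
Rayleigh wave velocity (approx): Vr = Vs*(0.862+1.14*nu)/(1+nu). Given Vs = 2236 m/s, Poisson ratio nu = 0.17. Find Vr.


Numerator factor = 0.862 + 1.14*0.17 = 1.0558
Denominator = 1 + 0.17 = 1.17
Vr = 2236 * 1.0558 / 1.17 = 2017.75 m/s

2017.75


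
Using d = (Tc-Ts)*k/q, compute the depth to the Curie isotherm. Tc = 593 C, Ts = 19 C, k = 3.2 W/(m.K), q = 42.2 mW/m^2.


T_Curie - T_surf = 593 - 19 = 574 C
Convert q to W/m^2: 42.2 mW/m^2 = 0.0422 W/m^2
d = 574 * 3.2 / 0.0422 = 43526.07 m

43526.07


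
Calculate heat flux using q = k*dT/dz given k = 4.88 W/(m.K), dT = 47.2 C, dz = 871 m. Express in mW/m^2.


q = k * dT / dz * 1000
= 4.88 * 47.2 / 871 * 1000
= 0.26445 * 1000
= 264.4501 mW/m^2

264.4501


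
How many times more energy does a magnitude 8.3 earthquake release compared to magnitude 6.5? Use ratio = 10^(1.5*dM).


M2 - M1 = 8.3 - 6.5 = 1.8
1.5 * 1.8 = 2.7
ratio = 10^2.7 = 501.19

501.19


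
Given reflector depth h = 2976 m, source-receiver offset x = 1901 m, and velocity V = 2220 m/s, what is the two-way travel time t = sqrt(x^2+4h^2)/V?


x^2 + 4h^2 = 1901^2 + 4*2976^2 = 3613801 + 35426304 = 39040105
sqrt(39040105) = 6248.2081
t = 6248.2081 / 2220 = 2.8145 s

2.8145


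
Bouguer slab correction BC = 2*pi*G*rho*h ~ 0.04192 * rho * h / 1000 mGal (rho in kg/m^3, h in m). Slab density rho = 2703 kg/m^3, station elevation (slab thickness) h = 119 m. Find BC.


BC = 0.04192 * rho * h / 1000
= 0.04192 * 2703 * 119 / 1000
= 13.4839 mGal

13.4839


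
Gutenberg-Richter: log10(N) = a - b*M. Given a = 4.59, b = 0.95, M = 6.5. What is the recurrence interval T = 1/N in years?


log10(N) = 4.59 - 0.95*6.5 = -1.585
N = 10^-1.585 = 0.026002
T = 1/N = 1/0.026002 = 38.4592 years

38.4592


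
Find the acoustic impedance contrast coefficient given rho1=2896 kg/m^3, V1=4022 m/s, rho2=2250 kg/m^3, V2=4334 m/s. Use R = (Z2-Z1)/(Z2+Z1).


Z1 = 2896 * 4022 = 11647712
Z2 = 2250 * 4334 = 9751500
R = (9751500 - 11647712) / (9751500 + 11647712) = -1896212 / 21399212 = -0.0886

-0.0886


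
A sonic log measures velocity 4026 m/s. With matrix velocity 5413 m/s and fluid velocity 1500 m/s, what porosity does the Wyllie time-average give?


1/V - 1/Vm = 1/4026 - 1/5413 = 6.365e-05
1/Vf - 1/Vm = 1/1500 - 1/5413 = 0.00048193
phi = 6.365e-05 / 0.00048193 = 0.1321

0.1321


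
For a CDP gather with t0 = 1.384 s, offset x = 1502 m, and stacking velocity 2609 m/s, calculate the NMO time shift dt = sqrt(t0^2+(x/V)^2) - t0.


x/Vnmo = 1502/2609 = 0.5757
(x/Vnmo)^2 = 0.33143
t0^2 = 1.915456
sqrt(1.915456 + 0.33143) = 1.498962
dt = 1.498962 - 1.384 = 0.114962

0.114962


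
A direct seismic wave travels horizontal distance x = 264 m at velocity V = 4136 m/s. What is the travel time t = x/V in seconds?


t = x / V
= 264 / 4136
= 0.0638 s

0.0638


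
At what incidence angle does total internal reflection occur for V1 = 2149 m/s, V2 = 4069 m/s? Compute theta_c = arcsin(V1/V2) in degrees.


V1/V2 = 2149/4069 = 0.52814
theta_c = arcsin(0.52814) = 31.8798 degrees

31.8798


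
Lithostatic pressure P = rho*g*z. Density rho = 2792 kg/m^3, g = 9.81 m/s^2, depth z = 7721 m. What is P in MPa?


P = rho * g * z / 1e6
= 2792 * 9.81 * 7721 / 1e6
= 211474483.92 / 1e6
= 211.4745 MPa

211.4745


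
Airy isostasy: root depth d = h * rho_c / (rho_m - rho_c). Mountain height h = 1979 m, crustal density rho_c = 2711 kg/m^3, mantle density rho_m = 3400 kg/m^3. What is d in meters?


rho_m - rho_c = 3400 - 2711 = 689
d = 1979 * 2711 / 689
= 5365069 / 689
= 7786.75 m

7786.75


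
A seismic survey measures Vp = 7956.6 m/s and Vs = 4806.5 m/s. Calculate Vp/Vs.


Vp/Vs = 7956.6 / 4806.5
= 1.6554

1.6554


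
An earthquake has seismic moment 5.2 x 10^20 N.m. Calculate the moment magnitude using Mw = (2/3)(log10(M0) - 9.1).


log10(M0) = log10(5.2 x 10^20) = 20.716
Mw = 2/3 * (20.716 - 9.1)
= 2/3 * 11.616
= 7.74

7.74


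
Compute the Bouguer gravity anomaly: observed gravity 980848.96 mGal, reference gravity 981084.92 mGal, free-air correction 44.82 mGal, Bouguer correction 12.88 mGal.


BA = g_obs - g_ref + FAC - BC
= 980848.96 - 981084.92 + 44.82 - 12.88
= -204.02 mGal

-204.02


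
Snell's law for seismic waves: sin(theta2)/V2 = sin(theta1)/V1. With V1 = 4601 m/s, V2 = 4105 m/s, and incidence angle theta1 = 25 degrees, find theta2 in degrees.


sin(theta1) = sin(25 deg) = 0.422618
sin(theta2) = V2/V1 * sin(theta1) = 4105/4601 * 0.422618 = 0.377059
theta2 = arcsin(0.377059) = 22.1516 degrees

22.1516


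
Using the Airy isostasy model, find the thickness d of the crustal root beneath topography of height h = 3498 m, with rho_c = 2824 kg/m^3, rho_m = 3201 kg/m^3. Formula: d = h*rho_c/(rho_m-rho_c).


rho_m - rho_c = 3201 - 2824 = 377
d = 3498 * 2824 / 377
= 9878352 / 377
= 26202.53 m

26202.53


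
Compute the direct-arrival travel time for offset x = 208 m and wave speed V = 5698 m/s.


t = x / V
= 208 / 5698
= 0.0365 s

0.0365


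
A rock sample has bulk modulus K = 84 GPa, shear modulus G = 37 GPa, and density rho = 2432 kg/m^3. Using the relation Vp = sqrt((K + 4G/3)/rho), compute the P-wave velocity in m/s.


First compute the effective modulus:
K + 4G/3 = 84e9 + 4*37e9/3 = 133333333333.33 Pa
Then divide by density:
133333333333.33 / 2432 = 54824561.4035 Pa/(kg/m^3)
Take the square root:
Vp = sqrt(54824561.4035) = 7404.36 m/s

7404.36


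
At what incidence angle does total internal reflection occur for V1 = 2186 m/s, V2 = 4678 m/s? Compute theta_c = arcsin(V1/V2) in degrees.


V1/V2 = 2186/4678 = 0.467294
theta_c = arcsin(0.467294) = 27.8588 degrees

27.8588


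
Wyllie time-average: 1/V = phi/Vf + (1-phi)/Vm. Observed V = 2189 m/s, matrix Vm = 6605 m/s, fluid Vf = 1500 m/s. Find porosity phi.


1/V - 1/Vm = 1/2189 - 1/6605 = 0.00030543
1/Vf - 1/Vm = 1/1500 - 1/6605 = 0.00051527
phi = 0.00030543 / 0.00051527 = 0.5928

0.5928


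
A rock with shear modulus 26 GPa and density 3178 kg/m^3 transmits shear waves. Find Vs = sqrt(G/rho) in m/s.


Convert G to Pa: G = 26e9 Pa
Compute G/rho = 26e9 / 3178 = 8181246.0667
Vs = sqrt(8181246.0667) = 2860.29 m/s

2860.29


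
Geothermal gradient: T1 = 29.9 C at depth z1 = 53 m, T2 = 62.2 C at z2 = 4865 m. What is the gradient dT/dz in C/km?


dT = 62.2 - 29.9 = 32.3 C
dz = 4865 - 53 = 4812 m
gradient = dT/dz * 1000 = 32.3/4812 * 1000 = 6.7124 C/km

6.7124


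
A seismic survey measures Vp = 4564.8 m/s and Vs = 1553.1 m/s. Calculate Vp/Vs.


Vp/Vs = 4564.8 / 1553.1
= 2.9392

2.9392


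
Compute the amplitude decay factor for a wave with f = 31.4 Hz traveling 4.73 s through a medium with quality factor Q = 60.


pi*f*t/Q = pi*31.4*4.73/60 = 7.776594
A/A0 = exp(-7.776594) = 0.000419

4.190000e-04


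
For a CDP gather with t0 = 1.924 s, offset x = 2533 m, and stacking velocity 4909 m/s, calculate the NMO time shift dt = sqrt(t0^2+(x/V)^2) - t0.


x/Vnmo = 2533/4909 = 0.515991
(x/Vnmo)^2 = 0.266247
t0^2 = 3.701776
sqrt(3.701776 + 0.266247) = 1.99199
dt = 1.99199 - 1.924 = 0.06799

0.06799


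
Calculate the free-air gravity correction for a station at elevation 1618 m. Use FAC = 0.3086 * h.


FAC = 0.3086 * h
= 0.3086 * 1618
= 499.3148 mGal

499.3148


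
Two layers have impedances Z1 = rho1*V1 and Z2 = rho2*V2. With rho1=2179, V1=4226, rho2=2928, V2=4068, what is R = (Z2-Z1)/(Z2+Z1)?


Z1 = 2179 * 4226 = 9208454
Z2 = 2928 * 4068 = 11911104
R = (11911104 - 9208454) / (11911104 + 9208454) = 2702650 / 21119558 = 0.128

0.128


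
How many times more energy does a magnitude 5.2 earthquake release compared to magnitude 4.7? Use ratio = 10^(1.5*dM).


M2 - M1 = 5.2 - 4.7 = 0.5
1.5 * 0.5 = 0.75
ratio = 10^0.75 = 5.62

5.62


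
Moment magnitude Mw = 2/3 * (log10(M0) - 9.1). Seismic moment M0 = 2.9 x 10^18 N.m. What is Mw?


log10(M0) = log10(2.9 x 10^18) = 18.4624
Mw = 2/3 * (18.4624 - 9.1)
= 2/3 * 9.3624
= 6.24

6.24


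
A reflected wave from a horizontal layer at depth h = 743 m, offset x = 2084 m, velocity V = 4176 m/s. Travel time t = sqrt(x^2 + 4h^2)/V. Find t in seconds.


x^2 + 4h^2 = 2084^2 + 4*743^2 = 4343056 + 2208196 = 6551252
sqrt(6551252) = 2559.5414
t = 2559.5414 / 4176 = 0.6129 s

0.6129


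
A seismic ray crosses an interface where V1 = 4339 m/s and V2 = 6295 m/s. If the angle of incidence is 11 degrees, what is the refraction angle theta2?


sin(theta1) = sin(11 deg) = 0.190809
sin(theta2) = V2/V1 * sin(theta1) = 6295/4339 * 0.190809 = 0.276825
theta2 = arcsin(0.276825) = 16.0708 degrees

16.0708


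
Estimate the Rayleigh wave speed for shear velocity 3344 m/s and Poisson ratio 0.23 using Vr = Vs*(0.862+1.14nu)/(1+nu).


Numerator factor = 0.862 + 1.14*0.23 = 1.1242
Denominator = 1 + 0.23 = 1.23
Vr = 3344 * 1.1242 / 1.23 = 3056.36 m/s

3056.36


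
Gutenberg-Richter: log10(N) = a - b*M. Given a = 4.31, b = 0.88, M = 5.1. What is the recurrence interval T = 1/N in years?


log10(N) = 4.31 - 0.88*5.1 = -0.178
N = 10^-0.178 = 0.663743
T = 1/N = 1/0.663743 = 1.5066 years

1.5066


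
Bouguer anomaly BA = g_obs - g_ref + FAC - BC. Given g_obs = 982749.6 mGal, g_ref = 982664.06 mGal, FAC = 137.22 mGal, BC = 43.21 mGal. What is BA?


BA = g_obs - g_ref + FAC - BC
= 982749.6 - 982664.06 + 137.22 - 43.21
= 179.55 mGal

179.55


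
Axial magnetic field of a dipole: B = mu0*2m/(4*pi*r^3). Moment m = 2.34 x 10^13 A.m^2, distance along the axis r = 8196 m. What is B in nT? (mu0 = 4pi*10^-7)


m = 2.34 x 10^13 = 23400000000000 A.m^2
2m = 46800000000000 A.m^2
r^3 = 8196^3 = 550561513536
B = (4pi*10^-7) * 46800000000000 / (4*pi * 550561513536) * 1e9
= 58810614.475201 / 6918560025095.9 * 1e9
= 8500.4126 nT

8500.4126
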